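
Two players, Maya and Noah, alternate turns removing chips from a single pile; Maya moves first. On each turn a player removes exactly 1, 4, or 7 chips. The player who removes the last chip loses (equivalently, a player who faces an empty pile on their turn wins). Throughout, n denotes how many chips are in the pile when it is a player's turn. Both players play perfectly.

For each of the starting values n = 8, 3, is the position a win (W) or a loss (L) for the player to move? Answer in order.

Build the W/L table. Terminal = W. A non-terminal position is W if it has a move to some L; otherwise it is L.
n=0: no move; the opponent has just taken the last chip and therefore loses → W
n=1: →0(W) only, which is W, so L
n=2: →1(L), so W
n=3: →2(W) only, which is W, so L
n=4: →3(L), so W
n=5: →1(L), so W
n=6: →5(W), 2(W) — all W, so L
n=7: →6(L), so W
n=8: →1(L), so W

8: W, 3: L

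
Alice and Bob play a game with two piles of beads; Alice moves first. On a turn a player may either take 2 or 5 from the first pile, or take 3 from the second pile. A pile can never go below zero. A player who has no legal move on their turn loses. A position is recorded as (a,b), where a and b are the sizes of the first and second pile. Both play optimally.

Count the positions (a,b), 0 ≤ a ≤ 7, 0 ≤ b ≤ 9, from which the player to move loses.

Classify positions by backward induction: terminal positions (no move available) are L. From any other position, the mover wins iff some move reaches an L.
Every move lowers a or b (never raises either), so fill the grid row by row in increasing a, and left to right within a row: each cell's successors are then already labelled.
      b=0  b=1  b=2  b=3  b=4  b=5  b=6  b=7  b=8  b=9
a=0:    L    L    L    W    W    W    L    L    L    W
a=1:    L    L    L    W    W    W    L    L    L    W
a=2:    W    W    W    L    L    L    W    W    W    L
a=3:    W    W    W    L    L    L    W    W    W    L
a=4:    L    L    L    W    W    W    L    L    L    W
a=5:    W    W    W    W    W    W    W    W    W    W
a=6:    W    W    W    L    L    L    W    W    W    L
a=7:    L    L    L    W    W    W    L    L    L    W
Cells with no legal move (terminal, hence L): (0,0), (0,1), (0,2), (1,0), (1,1), (1,2).
The remaining L cells, each justified by listing all of its moves:
(0,6): the only move is to (0,3)(W), a W ⇒ L
(0,7): the only move is to (0,4)(W), a W ⇒ L
(0,8): the only move is to (0,5)(W), a W ⇒ L
(1,6): the only move is to (1,3)(W), a W ⇒ L
(1,7): the only move is to (1,4)(W), a W ⇒ L
(1,8): the only move is to (1,5)(W), a W ⇒ L
(2,3): moves to (0,3)(W), (2,0)(W); every one is W ⇒ L
(2,4): moves to (0,4)(W), (2,1)(W); every one is W ⇒ L
(2,5): moves to (0,5)(W), (2,2)(W); every one is W ⇒ L
(2,9): moves to (0,9)(W), (2,6)(W); every one is W ⇒ L
(3,3): moves to (1,3)(W), (3,0)(W); every one is W ⇒ L
(3,4): moves to (1,4)(W), (3,1)(W); every one is W ⇒ L
(3,5): moves to (1,5)(W), (3,2)(W); every one is W ⇒ L
(3,9): moves to (1,9)(W), (3,6)(W); every one is W ⇒ L
(4,0): the only move is to (2,0)(W), a W ⇒ L
(4,1): the only move is to (2,1)(W), a W ⇒ L
(4,2): the only move is to (2,2)(W), a W ⇒ L
(4,6): moves to (2,6)(W), (4,3)(W); every one is W ⇒ L
(4,7): moves to (2,7)(W), (4,4)(W); every one is W ⇒ L
(4,8): moves to (2,8)(W), (4,5)(W); every one is W ⇒ L
(6,3): moves to (4,3)(W), (1,3)(W), (6,0)(W); every one is W ⇒ L
(6,4): moves to (4,4)(W), (1,4)(W), (6,1)(W); every one is W ⇒ L
(6,5): moves to (4,5)(W), (1,5)(W), (6,2)(W); every one is W ⇒ L
(6,9): moves to (4,9)(W), (1,9)(W), (6,6)(W); every one is W ⇒ L
(7,0): moves to (5,0)(W), (2,0)(W); every one is W ⇒ L
(7,1): moves to (5,1)(W), (2,1)(W); every one is W ⇒ L
(7,2): moves to (5,2)(W), (2,2)(W); every one is W ⇒ L
(7,6): moves to (5,6)(W), (2,6)(W), (7,3)(W); every one is W ⇒ L
(7,7): moves to (5,7)(W), (2,7)(W), (7,4)(W); every one is W ⇒ L
(7,8): moves to (5,8)(W), (2,8)(W), (7,5)(W); every one is W ⇒ L
Every other cell has at least one move into one of the L cells above, so it is W.
L cells per row: a=0: 6, a=1: 6, a=2: 4, a=3: 4, a=4: 6, a=5: 0, a=6: 4, a=7: 6; total 36.

36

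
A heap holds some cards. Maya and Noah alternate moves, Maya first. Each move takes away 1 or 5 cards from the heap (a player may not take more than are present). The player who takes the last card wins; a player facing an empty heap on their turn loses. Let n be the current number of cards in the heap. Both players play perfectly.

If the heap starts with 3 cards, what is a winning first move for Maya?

Remove 1, leaving 2.

Label each position W (a win for the player to move) or L (a loss). A position with no legal move is L; any other position is W exactly when some move reaches an L, and L when every move reaches a W.
n=0: no move → L
n=1: reaches L-position 0 → W
n=2: only reaches 1(W), which is W → L
n=3: reaches L-position 2 → W
From 3, the L positions reachable in one move are: 2.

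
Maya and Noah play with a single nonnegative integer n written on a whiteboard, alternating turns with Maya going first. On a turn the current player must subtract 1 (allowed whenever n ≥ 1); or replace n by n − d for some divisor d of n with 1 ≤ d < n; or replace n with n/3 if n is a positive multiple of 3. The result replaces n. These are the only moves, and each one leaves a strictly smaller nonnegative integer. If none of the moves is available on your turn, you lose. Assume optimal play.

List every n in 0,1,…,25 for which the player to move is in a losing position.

Positions with no move are L. A position that does have a move is losing for the player to move precisely when every available move leads to a winning position for the opponent. Fill in the labels:
n=0: no move → L
n=1: W (go to 0, an L position)
n=2: L (sole option 1(W) is W)
n=3: W (go to 2, an L position)
n=4: W (go to 2, an L position)
n=5: L (sole option 4(W) is W)
n=6: W (go to 2, an L position)
n=7: L (sole option 6(W) is W)
n=8: W (go to 7, an L position)
n=9: L (options 3(W), 6(W), 8(W) are all W)
n=10: W (go to 5, an L position)
n=11: L (sole option 10(W) is W)
n=12: W (go to 9, an L position)
n=13: L (sole option 12(W) is W)
n=14: W (go to 7, an L position)
n=15: W (go to 5, an L position)
n=16: L (options 8(W), 12(W), 14(W), 15(W) are all W)
n=17: W (go to 16, an L position)
n=18: W (go to 9, an L position)
n=19: L (sole option 18(W) is W)
n=20: W (go to 16, an L position)
n=21: W (go to 7, an L position)
n=22: W (go to 11, an L position)
n=23: L (sole option 22(W) is W)
n=24: W (go to 16, an L position)
n=25: L (options 20(W), 24(W) are all W)
The losing starting values of n are exactly the entries labelled L in this table (11 of them).

0, 2, 5, 7, 9, 11, 13, 16, 19, 23, 25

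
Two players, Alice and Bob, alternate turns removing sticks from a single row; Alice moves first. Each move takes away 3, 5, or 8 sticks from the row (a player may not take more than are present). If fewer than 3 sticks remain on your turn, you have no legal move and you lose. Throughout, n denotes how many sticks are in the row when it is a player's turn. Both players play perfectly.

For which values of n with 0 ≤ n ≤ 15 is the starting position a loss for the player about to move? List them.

Use the standard recursion: the mover loses at a terminal position; elsewhere, the mover wins exactly when some move hands the opponent an L position.
n=0: no move → L
n=1: no move → L
n=2: no move → L
n=3: →0(L), so W
n=4: →1(L), so W
n=5: →2(L), so W
n=6: →1(L), so W
n=7: →2(L), so W
n=8: →0(L), so W
n=9: →1(L), so W
n=10: →2(L), so W
n=11: →8(W), 6(W), 3(W) — all W, so L
n=12: →9(W), 7(W), 4(W) — all W, so L
n=13: →10(W), 8(W), 5(W) — all W, so L
n=14: →11(L), so W
n=15: →12(L), so W
Reading off the rows marked L gives the requested list; there are 6 such values of n.

0, 1, 2, 11, 12, 13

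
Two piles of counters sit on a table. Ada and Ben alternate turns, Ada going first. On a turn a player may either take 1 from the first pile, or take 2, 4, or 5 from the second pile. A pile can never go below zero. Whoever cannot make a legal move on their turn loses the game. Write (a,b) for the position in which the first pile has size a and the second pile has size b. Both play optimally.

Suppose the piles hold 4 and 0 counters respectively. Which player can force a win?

Ben wins.

Classify positions by backward induction: terminal positions (no move available) are L. From any other position, the mover wins iff some move reaches an L.
No move ever increases a pile, so every position that can arise here has a ≤ 4 and b ≤ 0; it is enough to label the cells with 0 ≤ a ≤ 4 and 0 ≤ b ≤ 0.
Every move lowers a or b (never raises either), so fill the grid row by row in increasing a, and left to right within a row: each cell's successors are then already labelled.
      b=0
a=0:    L
a=1:    W
a=2:    L
a=3:    W
a=4:    L
Cells with no legal move (terminal, hence L): (0,0).
The remaining L cells, each justified by listing all of its moves:
(2,0): →(1,0)(W) only, which is W, so L
(4,0): →(3,0)(W) only, which is W, so L
Every other cell has at least one move into one of the L cells above, so it is W.
The starting position (4,0) is L: whatever Ada does, the opponent receives a W position.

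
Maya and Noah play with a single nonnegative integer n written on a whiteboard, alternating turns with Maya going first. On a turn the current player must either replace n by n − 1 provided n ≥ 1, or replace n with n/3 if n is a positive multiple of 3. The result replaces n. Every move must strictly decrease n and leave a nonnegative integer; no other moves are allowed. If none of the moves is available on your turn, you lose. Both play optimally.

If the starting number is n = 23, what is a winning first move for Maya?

Move to 22.

Classify positions by backward induction: terminal positions (no move available) are L. From any other position, the mover wins iff some move reaches an L.
n=0: no move → L
n=1: can move to 0, which is L ⇒ W
n=2: the only move is to 1(W), a W ⇒ L
n=3: can move to 2, which is L ⇒ W
n=4: the only move is to 3(W), a W ⇒ L
n=5: can move to 4, which is L ⇒ W
n=6: can move to 2, which is L ⇒ W
n=7: the only move is to 6(W), a W ⇒ L
n=8: can move to 7, which is L ⇒ W
n=9: moves to 3(W), 8(W); every one is W ⇒ L
n=10: can move to 9, which is L ⇒ W
n=11: the only move is to 10(W), a W ⇒ L
n=12: can move to 4, which is L ⇒ W
n=13: the only move is to 12(W), a W ⇒ L
n=14: can move to 13, which is L ⇒ W
n=15: moves to 5(W), 14(W); every one is W ⇒ L
n=16: can move to 15, which is L ⇒ W
n=17: the only move is to 16(W), a W ⇒ L
n=18: can move to 17, which is L ⇒ W
n=19: the only move is to 18(W), a W ⇒ L
n=20: can move to 19, which is L ⇒ W
n=21: can move to 7, which is L ⇒ W
n=22: the only move is to 21(W), a W ⇒ L
n=23: can move to 22, which is L ⇒ W
From 23, the L positions reachable in one move are: 22.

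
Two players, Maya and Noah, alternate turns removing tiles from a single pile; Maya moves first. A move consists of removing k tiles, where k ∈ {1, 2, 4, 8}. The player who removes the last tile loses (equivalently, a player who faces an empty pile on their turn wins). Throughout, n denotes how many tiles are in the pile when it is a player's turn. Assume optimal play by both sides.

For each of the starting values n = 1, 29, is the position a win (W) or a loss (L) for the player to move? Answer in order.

1: L, 29: W

Positions with no move are W. A position that does have a move is losing for the player to move precisely when every available move leads to a winning position for the opponent. Fill in the labels:
n=0: no move; the opponent has just taken the last tile and therefore loses → W
n=1: L (sole option 0(W) is W)
n=2: W (go to 1, an L position)
n=3: W (go to 1, an L position)
n=4: L (options 3(W), 2(W), 0(W) are all W)
n=5: W (go to 4, an L position)
n=6: W (go to 4, an L position)
n=7: L (options 6(W), 5(W), 3(W) are all W)
n=8: W (go to 7, an L position)
n=9: W (go to 7, an L position)
n=10: L (options 9(W), 8(W), 6(W), 2(W) are all W)
n=11: W (go to 10, an L position)
n=12: W (go to 10, an L position)
n=13: L (options 12(W), 11(W), 9(W), 5(W) are all W)
n=14: W (go to 13, an L position)
n=15: W (go to 13, an L position)
n=16: L (options 15(W), 14(W), 12(W), 8(W) are all W)
n=17: W (go to 16, an L position)
n=18: W (go to 16, an L position)
n=19: L (options 18(W), 17(W), 15(W), 11(W) are all W)
n=20: W (go to 19, an L position)
n=21: W (go to 19, an L position)
n=22: L (options 21(W), 20(W), 18(W), 14(W) are all W)
n=23: W (go to 22, an L position)
n=24: W (go to 22, an L position)
n=25: L (options 24(W), 23(W), 21(W), 17(W) are all W)
n=26: W (go to 25, an L position)
n=27: W (go to 25, an L position)
n=28: L (options 27(W), 26(W), 24(W), 20(W) are all W)
n=29: W (go to 28, an L position)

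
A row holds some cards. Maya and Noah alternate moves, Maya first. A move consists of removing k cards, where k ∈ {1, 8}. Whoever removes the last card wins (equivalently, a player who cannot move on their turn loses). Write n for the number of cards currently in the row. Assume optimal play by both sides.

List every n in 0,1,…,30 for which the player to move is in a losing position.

Label each position W (a win for the player to move) or L (a loss). A position with no legal move is L; any other position is W exactly when some move reaches an L, and L when every move reaches a W.
n=0: no move → L
n=1: reaches L-position 0 → W
n=2: only reaches 1(W), which is W → L
n=3: reaches L-position 2 → W
n=4: only reaches 3(W), which is W → L
n=5: reaches L-position 4 → W
n=6: only reaches 5(W), which is W → L
n=7: reaches L-position 6 → W
n=8: reaches L-position 0 → W
n=9: only reaches 8(W), 1(W), all W → L
n=10: reaches L-position 9 → W
n=11: only reaches 10(W), 3(W), all W → L
n=12: reaches L-position 11 → W
n=13: only reaches 12(W), 5(W), all W → L
n=14: reaches L-position 13 → W
n=15: only reaches 14(W), 7(W), all W → L
n=16: reaches L-position 15 → W
n=17: reaches L-position 9 → W
n=18: only reaches 17(W), 10(W), all W → L
n=19: reaches L-position 18 → W
n=20: only reaches 19(W), 12(W), all W → L
n=21: reaches L-position 20 → W
n=22: only reaches 21(W), 14(W), all W → L
n=23: reaches L-position 22 → W
n=24: only reaches 23(W), 16(W), all W → L
n=25: reaches L-position 24 → W
n=26: reaches L-position 18 → W
n=27: only reaches 26(W), 19(W), all W → L
n=28: reaches L-position 27 → W
n=29: only reaches 28(W), 21(W), all W → L
n=30: reaches L-position 29 → W
The losing starting values of n are exactly the entries labelled L in this table (14 of them).

0, 2, 4, 6, 9, 11, 13, 15, 18, 20, 22, 24, 27, 29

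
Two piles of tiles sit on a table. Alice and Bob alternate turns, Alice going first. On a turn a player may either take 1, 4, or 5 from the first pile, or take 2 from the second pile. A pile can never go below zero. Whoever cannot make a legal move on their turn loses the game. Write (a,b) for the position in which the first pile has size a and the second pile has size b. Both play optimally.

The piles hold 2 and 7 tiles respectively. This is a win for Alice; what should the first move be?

Classify positions by backward induction: terminal positions (no move available) are L. From any other position, the mover wins iff some move reaches an L.
No move ever increases a pile, so every position that can arise here has a ≤ 2 and b ≤ 7; it is enough to label the cells with 0 ≤ a ≤ 2 and 0 ≤ b ≤ 7.
Every move lowers a or b (never raises either), so fill the grid row by row in increasing a, and left to right within a row: each cell's successors are then already labelled.
      b=0  b=1  b=2  b=3  b=4  b=5  b=6  b=7
a=0:    L    L    W    W    L    L    W    W
a=1:    W    W    L    L    W    W    L    L
a=2:    L    L    W    W    L    L    W    W
Cells with no legal move (terminal, hence L): (0,0), (0,1).
The remaining L cells, each justified by listing all of its moves:
(0,4): →(0,2)(W) only, which is W, so L
(0,5): →(0,3)(W) only, which is W, so L
(1,2): →(0,2)(W), (1,0)(W) — all W, so L
(1,3): →(0,3)(W), (1,1)(W) — all W, so L
(1,6): →(0,6)(W), (1,4)(W) — all W, so L
(1,7): →(0,7)(W), (1,5)(W) — all W, so L
(2,0): →(1,0)(W) only, which is W, so L
(2,1): →(1,1)(W) only, which is W, so L
(2,4): →(1,4)(W), (2,2)(W) — all W, so L
(2,5): →(1,5)(W), (2,3)(W) — all W, so L
Every other cell has at least one move into one of the L cells above, so it is W.
From (2,7), the L positions reachable in one move are: (1,7), (2,5). Any move reaching one of these is winning.

Move to (1,7).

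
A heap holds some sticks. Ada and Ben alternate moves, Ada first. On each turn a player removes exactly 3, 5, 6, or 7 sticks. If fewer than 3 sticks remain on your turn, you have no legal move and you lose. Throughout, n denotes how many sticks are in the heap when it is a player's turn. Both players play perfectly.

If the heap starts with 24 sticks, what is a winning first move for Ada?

Remove 3, leaving 21.

Use the standard recursion: the mover loses at a terminal position; elsewhere, the mover wins exactly when some move hands the opponent an L position.
n=0: no move → L
n=1: no move → L
n=2: no move → L
n=3: can move to 0, which is L ⇒ W
n=4: can move to 1, which is L ⇒ W
n=5: can move to 2, which is L ⇒ W
n=6: can move to 1, which is L ⇒ W
n=7: can move to 2, which is L ⇒ W
n=8: can move to 2, which is L ⇒ W
n=9: can move to 2, which is L ⇒ W
n=10: moves to 7(W), 5(W), 4(W), 3(W); every one is W ⇒ L
n=11: moves to 8(W), 6(W), 5(W), 4(W); every one is W ⇒ L
n=12: moves to 9(W), 7(W), 6(W), 5(W); every one is W ⇒ L
n=13: can move to 10, which is L ⇒ W
n=14: can move to 11, which is L ⇒ W
n=15: can move to 12, which is L ⇒ W
n=16: can move to 11, which is L ⇒ W
n=17: can move to 12, which is L ⇒ W
n=18: can move to 12, which is L ⇒ W
n=19: can move to 12, which is L ⇒ W
n=20: moves to 17(W), 15(W), 14(W), 13(W); every one is W ⇒ L
n=21: moves to 18(W), 16(W), 15(W), 14(W); every one is W ⇒ L
n=22: moves to 19(W), 17(W), 16(W), 15(W); every one is W ⇒ L
n=23: can move to 20, which is L ⇒ W
n=24: can move to 21, which is L ⇒ W
From 24, the L positions reachable in one move are: 21.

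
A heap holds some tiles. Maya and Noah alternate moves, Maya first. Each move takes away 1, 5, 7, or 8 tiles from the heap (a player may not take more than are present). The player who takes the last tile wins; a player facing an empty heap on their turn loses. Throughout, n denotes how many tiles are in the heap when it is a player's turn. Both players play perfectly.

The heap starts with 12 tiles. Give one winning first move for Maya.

Work bottom-up. With no move the player to move loses. Otherwise the position is W if at least one move leads to an L position for the opponent, and L if every move leads to a W.
n=0: no move → L
n=1: can move to 0, which is L ⇒ W
n=2: the only move is to 1(W), a W ⇒ L
n=3: can move to 2, which is L ⇒ W
n=4: the only move is to 3(W), a W ⇒ L
n=5: can move to 4, which is L ⇒ W
n=6: moves to 5(W), 1(W); every one is W ⇒ L
n=7: can move to 6, which is L ⇒ W
n=8: can move to 0, which is L ⇒ W
n=9: can move to 4, which is L ⇒ W
n=10: can move to 2, which is L ⇒ W
n=11: can move to 6, which is L ⇒ W
n=12: can move to 4, which is L ⇒ W
From 12, the L positions reachable in one move are: 4.

Remove 8, leaving 4.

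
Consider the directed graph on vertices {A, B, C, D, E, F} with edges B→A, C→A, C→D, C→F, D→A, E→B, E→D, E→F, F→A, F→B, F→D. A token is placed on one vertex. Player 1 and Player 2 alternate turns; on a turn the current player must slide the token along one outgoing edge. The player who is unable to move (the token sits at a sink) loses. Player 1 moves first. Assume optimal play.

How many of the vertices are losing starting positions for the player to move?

2

Positions with no move are L. A position that does have a move is losing for the player to move precisely when every available move leads to a winning position for the opponent. Fill in the labels:
Every edge goes from a vertex to one that appears earlier in the order A, D, B, F, C, E, so processing vertices in that order labels each vertex after all of its successors.
A: no outgoing edge → L
D: W (go to A, an L position)
B: W (go to A, an L position)
F: W (go to A, an L position)
C: W (go to A, an L position)
E: L (options F(W), B(W), D(W) are all W)
The L vertices are A, E; that is 2 in all.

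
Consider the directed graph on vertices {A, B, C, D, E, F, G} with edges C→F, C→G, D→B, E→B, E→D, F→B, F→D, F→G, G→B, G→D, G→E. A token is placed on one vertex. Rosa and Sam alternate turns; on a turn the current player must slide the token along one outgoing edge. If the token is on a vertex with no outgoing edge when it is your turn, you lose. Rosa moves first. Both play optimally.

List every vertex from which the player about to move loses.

A, B, C

Label each position W (a win for the player to move) or L (a loss). A position with no legal move is L; any other position is W exactly when some move reaches an L, and L when every move reaches a W.
Every edge goes from a vertex to one that appears earlier in the order A, B, D, E, G, F, C, so processing vertices in that order labels each vertex after all of its successors.
A: no outgoing edge → L
B: no outgoing edge → L
D: can move to B, which is L ⇒ W
E: can move to B, which is L ⇒ W
G: can move to B, which is L ⇒ W
F: can move to B, which is L ⇒ W
C: moves to F(W), G(W); every one is W ⇒ L
The losing starting vertices are exactly the entries labelled L in this table (3 of them).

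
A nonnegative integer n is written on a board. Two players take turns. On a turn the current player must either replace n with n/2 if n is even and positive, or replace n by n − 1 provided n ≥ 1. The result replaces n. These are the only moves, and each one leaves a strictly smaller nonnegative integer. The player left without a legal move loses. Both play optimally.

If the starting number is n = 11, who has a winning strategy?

Build the W/L table. Terminal = L. A non-terminal position is W if it has a move to some L; otherwise it is L.
n=0: no move → L
n=1: W (go to 0, an L position)
n=2: L (sole option 1(W) is W)
n=3: W (go to 2, an L position)
n=4: W (go to 2, an L position)
n=5: L (sole option 4(W) is W)
n=6: W (go to 5, an L position)
n=7: L (sole option 6(W) is W)
n=8: W (go to 7, an L position)
n=9: L (sole option 8(W) is W)
n=10: W (go to 5, an L position)
n=11: L (sole option 10(W) is W)
Every move from 11 reaches a W position, so the mover loses.

The second player wins.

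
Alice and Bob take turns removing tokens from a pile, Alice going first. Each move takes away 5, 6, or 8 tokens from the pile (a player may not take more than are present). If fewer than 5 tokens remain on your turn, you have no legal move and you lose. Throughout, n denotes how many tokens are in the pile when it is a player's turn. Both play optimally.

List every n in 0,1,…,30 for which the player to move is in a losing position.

Work bottom-up. With no move the player to move loses. Otherwise the position is W if at least one move leads to an L position for the opponent, and L if every move leads to a W.
n=0: no move → L
n=1: no move → L
n=2: no move → L
n=3: no move → L
n=4: no move → L
n=5: W (go to 0, an L position)
n=6: W (go to 1, an L position)
n=7: W (go to 2, an L position)
n=8: W (go to 3, an L position)
n=9: W (go to 4, an L position)
n=10: W (go to 4, an L position)
n=11: W (go to 3, an L position)
n=12: W (go to 4, an L position)
n=13: L (options 8(W), 7(W), 5(W) are all W)
n=14: L (options 9(W), 8(W), 6(W) are all W)
n=15: L (options 10(W), 9(W), 7(W) are all W)
n=16: L (options 11(W), 10(W), 8(W) are all W)
n=17: L (options 12(W), 11(W), 9(W) are all W)
n=18: W (go to 13, an L position)
n=19: W (go to 14, an L position)
n=20: W (go to 15, an L position)
n=21: W (go to 16, an L position)
n=22: W (go to 17, an L position)
n=23: W (go to 17, an L position)
n=24: W (go to 16, an L position)
n=25: W (go to 17, an L position)
n=26: L (options 21(W), 20(W), 18(W) are all W)
n=27: L (options 22(W), 21(W), 19(W) are all W)
n=28: L (options 23(W), 22(W), 20(W) are all W)
n=29: L (options 24(W), 23(W), 21(W) are all W)
n=30: L (options 25(W), 24(W), 22(W) are all W)
The losing starting values of n are exactly the entries labelled L in this table (15 of them).

0, 1, 2, 3, 4, 13, 14, 15, 16, 17, 26, 27, 28, 29, 30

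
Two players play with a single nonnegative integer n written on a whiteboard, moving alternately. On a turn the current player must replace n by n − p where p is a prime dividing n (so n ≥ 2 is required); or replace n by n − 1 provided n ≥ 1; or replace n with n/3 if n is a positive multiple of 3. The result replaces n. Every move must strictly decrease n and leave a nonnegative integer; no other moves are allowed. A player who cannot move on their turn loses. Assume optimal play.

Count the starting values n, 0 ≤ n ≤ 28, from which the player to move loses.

Build the W/L table. Terminal = L. A non-terminal position is W if it has a move to some L; otherwise it is L.
n=0: no move → L
n=1: W (go to 0, an L position)
n=2: W (go to 0, an L position)
n=3: W (go to 0, an L position)
n=4: L (options 2(W), 3(W) are all W)
n=5: W (go to 0, an L position)
n=6: W (go to 4, an L position)
n=7: W (go to 0, an L position)
n=8: L (options 6(W), 7(W) are all W)
n=9: W (go to 8, an L position)
n=10: W (go to 8, an L position)
n=11: W (go to 0, an L position)
n=12: W (go to 4, an L position)
n=13: W (go to 0, an L position)
n=14: L (options 7(W), 12(W), 13(W) are all W)
n=15: W (go to 14, an L position)
n=16: W (go to 14, an L position)
n=17: W (go to 0, an L position)
n=18: L (options 6(W), 15(W), 16(W), 17(W) are all W)
n=19: W (go to 0, an L position)
n=20: W (go to 18, an L position)
n=21: W (go to 14, an L position)
n=22: L (options 11(W), 20(W), 21(W) are all W)
n=23: W (go to 0, an L position)
n=24: W (go to 8, an L position)
n=25: L (options 20(W), 24(W) are all W)
n=26: W (go to 25, an L position)
n=27: L (options 9(W), 24(W), 26(W) are all W)
n=28: W (go to 27, an L position)
L entries with 0 ≤ n ≤ 28: n = 0, 4, 8, 14, 18, 22, 25, 27; that makes 8.

8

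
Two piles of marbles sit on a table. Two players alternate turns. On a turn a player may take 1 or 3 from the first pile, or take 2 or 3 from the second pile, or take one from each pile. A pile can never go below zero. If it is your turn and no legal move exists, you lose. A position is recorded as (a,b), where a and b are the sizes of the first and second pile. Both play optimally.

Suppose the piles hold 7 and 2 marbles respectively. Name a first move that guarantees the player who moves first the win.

Build the W/L table. Terminal = L. A non-terminal position is W if it has a move to some L; otherwise it is L.
No move ever increases a pile, so every position that can arise here has a ≤ 7 and b ≤ 2; it is enough to label the cells with 0 ≤ a ≤ 7 and 0 ≤ b ≤ 2.
Every move lowers a or b (never raises either), so fill the grid row by row in increasing a, and left to right within a row: each cell's successors are then already labelled.
      b=0  b=1  b=2
a=0:    L    L    W
a=1:    W    W    W
a=2:    L    L    W
a=3:    W    W    W
a=4:    L    L    W
a=5:    W    W    W
a=6:    L    L    W
a=7:    W    W    W
Cells with no legal move (terminal, hence L): (0,0), (0,1).
The remaining L cells, each justified by listing all of its moves:
(2,0): L (sole option (1,0)(W) is W)
(2,1): L (options (1,1)(W), (1,0)(W) are all W)
(4,0): L (options (3,0)(W), (1,0)(W) are all W)
(4,1): L (options (3,1)(W), (1,1)(W), (3,0)(W) are all W)
(6,0): L (options (5,0)(W), (3,0)(W) are all W)
(6,1): L (options (5,1)(W), (3,1)(W), (5,0)(W) are all W)
Every other cell has at least one move into one of the L cells above, so it is W.
From (7,2), the L positions reachable in one move are: (6,1).

Move to (6,1).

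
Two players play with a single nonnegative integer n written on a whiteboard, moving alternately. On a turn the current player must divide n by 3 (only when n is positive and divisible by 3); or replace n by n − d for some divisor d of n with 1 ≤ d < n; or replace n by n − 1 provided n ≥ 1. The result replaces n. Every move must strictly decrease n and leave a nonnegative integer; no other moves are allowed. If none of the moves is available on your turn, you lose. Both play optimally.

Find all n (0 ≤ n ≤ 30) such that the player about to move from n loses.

0, 2, 5, 7, 9, 11, 13, 16, 19, 23, 25, 28

Build the W/L table. Terminal = L. A non-terminal position is W if it has a move to some L; otherwise it is L.
n=0: no move → L
n=1: can move to 0, which is L ⇒ W
n=2: the only move is to 1(W), a W ⇒ L
n=3: can move to 2, which is L ⇒ W
n=4: can move to 2, which is L ⇒ W
n=5: the only move is to 4(W), a W ⇒ L
n=6: can move to 2, which is L ⇒ W
n=7: the only move is to 6(W), a W ⇒ L
n=8: can move to 7, which is L ⇒ W
n=9: moves to 3(W), 6(W), 8(W); every one is W ⇒ L
n=10: can move to 5, which is L ⇒ W
n=11: the only move is to 10(W), a W ⇒ L
n=12: can move to 9, which is L ⇒ W
n=13: the only move is to 12(W), a W ⇒ L
n=14: can move to 7, which is L ⇒ W
n=15: can move to 5, which is L ⇒ W
n=16: moves to 8(W), 12(W), 14(W), 15(W); every one is W ⇒ L
n=17: can move to 16, which is L ⇒ W
n=18: can move to 9, which is L ⇒ W
n=19: the only move is to 18(W), a W ⇒ L
n=20: can move to 16, which is L ⇒ W
n=21: can move to 7, which is L ⇒ W
n=22: can move to 11, which is L ⇒ W
n=23: the only move is to 22(W), a W ⇒ L
n=24: can move to 16, which is L ⇒ W
n=25: moves to 20(W), 24(W); every one is W ⇒ L
n=26: can move to 13, which is L ⇒ W
n=27: can move to 9, which is L ⇒ W
n=28: moves to 14(W), 21(W), 24(W), 26(W), 27(W); every one is W ⇒ L
n=29: can move to 28, which is L ⇒ W
n=30: can move to 25, which is L ⇒ W
Reading off the rows marked L gives the requested list; there are 12 such values of n.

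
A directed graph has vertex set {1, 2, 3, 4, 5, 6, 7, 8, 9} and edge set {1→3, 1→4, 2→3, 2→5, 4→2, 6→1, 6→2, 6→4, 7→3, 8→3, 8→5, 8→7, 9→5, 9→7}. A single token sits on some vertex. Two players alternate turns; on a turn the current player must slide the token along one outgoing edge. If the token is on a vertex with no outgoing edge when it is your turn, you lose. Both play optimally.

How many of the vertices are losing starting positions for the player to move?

3

Positions with no move are L. A position that does have a move is losing for the player to move precisely when every available move leads to a winning position for the opponent. Fill in the labels:
Every edge goes from a vertex to one that appears earlier in the order 5, 3, 2, 4, 1, 7, 6, 9, 8, so processing vertices in that order labels each vertex after all of its successors.
5: no outgoing edge → L
3: no outgoing edge → L
2: reaches L-position 3 → W
4: only reaches 2(W), which is W → L
1: reaches L-position 4 → W
7: reaches L-position 3 → W
6: reaches L-position 4 → W
9: reaches L-position 5 → W
8: reaches L-position 3 → W
The L vertices are 3, 4, 5; that is 3 in all.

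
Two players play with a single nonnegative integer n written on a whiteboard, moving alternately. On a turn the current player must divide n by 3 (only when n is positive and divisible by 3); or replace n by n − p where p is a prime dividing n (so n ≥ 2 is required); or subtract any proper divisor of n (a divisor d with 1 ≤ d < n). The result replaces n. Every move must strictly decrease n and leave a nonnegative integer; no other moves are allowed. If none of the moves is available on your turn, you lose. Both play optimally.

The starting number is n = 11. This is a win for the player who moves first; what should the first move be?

Classify positions by backward induction: terminal positions (no move available) are L. From any other position, the mover wins iff some move reaches an L.
n=0: no move → L
n=1: no move → L
n=2: reaches L-position 0 → W
n=3: reaches L-position 0 → W
n=4: only reaches 2(W), 3(W), all W → L
n=5: reaches L-position 0 → W
n=6: reaches L-position 4 → W
n=7: reaches L-position 0 → W
n=8: reaches L-position 4 → W
n=9: only reaches 3(W), 6(W), 8(W), all W → L
n=10: reaches L-position 9 → W
n=11: reaches L-position 0 → W
From 11, the L positions reachable in one move are: 0.

Move to 0.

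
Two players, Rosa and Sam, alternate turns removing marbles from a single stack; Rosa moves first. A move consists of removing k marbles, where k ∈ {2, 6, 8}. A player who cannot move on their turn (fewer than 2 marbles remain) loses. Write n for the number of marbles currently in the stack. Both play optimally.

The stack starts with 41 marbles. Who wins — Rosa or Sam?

Rosa wins.

Classify positions by backward induction: terminal positions (no move available) are L. From any other position, the mover wins iff some move reaches an L.
n=0: no move → L
n=1: no move → L
n=2: →0(L), so W
n=3: →1(L), so W
n=4: →2(W) only, which is W, so L
n=5: →3(W) only, which is W, so L
n=6: →4(L), so W
n=7: →5(L), so W
n=8: →0(L), so W
n=9: →1(L), so W
n=10: →4(L), so W
n=11: →5(L), so W
n=12: →4(L), so W
n=13: →5(L), so W
n=14: →12(W), 8(W), 6(W) — all W, so L
n=15: →13(W), 9(W), 7(W) — all W, so L
n=16: →14(L), so W
n=17: →15(L), so W
n=18: →16(W), 12(W), 10(W) — all W, so L
n=19: →17(W), 13(W), 11(W) — all W, so L
n=20: →18(L), so W
n=21: →19(L), so W
n=22: →14(L), so W
n=23: →15(L), so W
n=24: →18(L), so W
n=25: →19(L), so W
n=26: →18(L), so W
n=27: →19(L), so W
n=28: →26(W), 22(W), 20(W) — all W, so L
n=29: →27(W), 23(W), 21(W) — all W, so L
n=30: →28(L), so W
n=31: →29(L), so W
n=32: →30(W), 26(W), 24(W) — all W, so L
n=33: →31(W), 27(W), 25(W) — all W, so L
n=34: →32(L), so W
n=35: →33(L), so W
n=36: →28(L), so W
n=37: →29(L), so W
n=38: →32(L), so W
n=39: →33(L), so W
n=40: →32(L), so W
n=41: →33(L), so W
The starting position 41 is W: Rosa should remove 8, leaving 33, handing over an L position.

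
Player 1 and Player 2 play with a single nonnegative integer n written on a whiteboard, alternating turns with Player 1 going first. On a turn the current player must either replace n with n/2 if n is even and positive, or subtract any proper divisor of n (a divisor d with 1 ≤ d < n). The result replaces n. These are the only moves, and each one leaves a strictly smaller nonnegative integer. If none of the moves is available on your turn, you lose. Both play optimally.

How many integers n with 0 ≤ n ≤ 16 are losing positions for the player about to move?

9

Positions with no move are L. A position that does have a move is losing for the player to move precisely when every available move leads to a winning position for the opponent. Fill in the labels:
n=0: no move → L
n=1: no move → L
n=2: can move to 1, which is L ⇒ W
n=3: the only move is to 2(W), a W ⇒ L
n=4: can move to 3, which is L ⇒ W
n=5: the only move is to 4(W), a W ⇒ L
n=6: can move to 3, which is L ⇒ W
n=7: the only move is to 6(W), a W ⇒ L
n=8: can move to 7, which is L ⇒ W
n=9: moves to 6(W), 8(W); every one is W ⇒ L
n=10: can move to 5, which is L ⇒ W
n=11: the only move is to 10(W), a W ⇒ L
n=12: can move to 9, which is L ⇒ W
n=13: the only move is to 12(W), a W ⇒ L
n=14: can move to 7, which is L ⇒ W
n=15: moves to 10(W), 12(W), 14(W); every one is W ⇒ L
n=16: can move to 15, which is L ⇒ W
L entries with 0 ≤ n ≤ 16: n = 0, 1, 3, 5, 7, 9, 11, 13, 15; that makes 9.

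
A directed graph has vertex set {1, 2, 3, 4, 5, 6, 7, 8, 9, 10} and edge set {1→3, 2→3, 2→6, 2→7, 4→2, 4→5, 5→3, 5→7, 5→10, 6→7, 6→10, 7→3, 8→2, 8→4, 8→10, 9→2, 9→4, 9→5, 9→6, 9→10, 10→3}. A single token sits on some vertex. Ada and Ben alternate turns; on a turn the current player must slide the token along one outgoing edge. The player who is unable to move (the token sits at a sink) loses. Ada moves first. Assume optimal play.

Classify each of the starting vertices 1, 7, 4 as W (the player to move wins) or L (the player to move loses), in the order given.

1: W, 7: W, 4: L

Classify positions by backward induction: terminal positions (no move available) are L. From any other position, the mover wins iff some move reaches an L.
Every edge goes from a vertex to one that appears earlier in the order 3, 10, 7, 6, 5, 2, 1, 4, 8, 9, so processing vertices in that order labels each vertex after all of its successors.
3: no outgoing edge → L
10: →3(L), so W
7: →3(L), so W
6: →7(W), 10(W) — all W, so L
5: →3(L), so W
2: →6(L), so W
1: →3(L), so W
4: →2(W), 5(W) — all W, so L
8: →4(L), so W
9: →4(L), so W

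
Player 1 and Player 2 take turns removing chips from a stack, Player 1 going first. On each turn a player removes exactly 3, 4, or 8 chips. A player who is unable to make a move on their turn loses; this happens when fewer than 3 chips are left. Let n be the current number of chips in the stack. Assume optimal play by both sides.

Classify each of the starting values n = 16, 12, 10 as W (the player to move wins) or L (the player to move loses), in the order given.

Use the standard recursion: the mover loses at a terminal position; elsewhere, the mover wins exactly when some move hands the opponent an L position.
n=0: no move → L
n=1: no move → L
n=2: no move → L
n=3: W (go to 0, an L position)
n=4: W (go to 1, an L position)
n=5: W (go to 2, an L position)
n=6: W (go to 2, an L position)
n=7: L (options 4(W), 3(W) are all W)
n=8: W (go to 0, an L position)
n=9: W (go to 1, an L position)
n=10: W (go to 7, an L position)
n=11: W (go to 7, an L position)
n=12: L (options 9(W), 8(W), 4(W) are all W)
n=13: L (options 10(W), 9(W), 5(W) are all W)
n=14: L (options 11(W), 10(W), 6(W) are all W)
n=15: W (go to 12, an L position)
n=16: W (go to 13, an L position)

16: W, 12: L, 10: W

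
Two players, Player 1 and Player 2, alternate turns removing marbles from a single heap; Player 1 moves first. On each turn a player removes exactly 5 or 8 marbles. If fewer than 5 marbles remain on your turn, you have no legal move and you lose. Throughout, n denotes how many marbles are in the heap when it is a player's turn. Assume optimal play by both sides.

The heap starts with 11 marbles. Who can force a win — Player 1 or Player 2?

Player 1 wins.

Build the W/L table. Terminal = L. A non-terminal position is W if it has a move to some L; otherwise it is L.
n=0: no move → L
n=1: no move → L
n=2: no move → L
n=3: no move → L
n=4: no move → L
n=5: →0(L), so W
n=6: →1(L), so W
n=7: →2(L), so W
n=8: →3(L), so W
n=9: →4(L), so W
n=10: →2(L), so W
n=11: →3(L), so W
The starting position 11 is W: Player 1 should remove 8, leaving 3, handing over an L position.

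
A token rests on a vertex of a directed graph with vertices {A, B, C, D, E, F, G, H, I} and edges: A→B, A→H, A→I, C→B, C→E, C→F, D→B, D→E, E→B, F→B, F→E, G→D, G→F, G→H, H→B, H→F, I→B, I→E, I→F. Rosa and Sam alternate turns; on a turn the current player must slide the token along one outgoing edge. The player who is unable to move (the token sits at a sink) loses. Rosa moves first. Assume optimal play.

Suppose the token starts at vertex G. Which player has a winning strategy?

Work bottom-up. With no move the player to move loses. Otherwise the position is W if at least one move leads to an L position for the opponent, and L if every move leads to a W.
Every edge goes from a vertex to one that appears earlier in the order B, E, D, F, C, H, G, I, A, so processing vertices in that order labels each vertex after all of its successors.
B: no outgoing edge → L
E: reaches L-position B → W
D: reaches L-position B → W
F: reaches L-position B → W
C: reaches L-position B → W
H: reaches L-position B → W
G: only reaches H(W), F(W), D(W), all W → L
I: reaches L-position B → W
A: reaches L-position B → W
The starting position G is L: whatever Rosa does, the opponent receives a W position.

Sam wins.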